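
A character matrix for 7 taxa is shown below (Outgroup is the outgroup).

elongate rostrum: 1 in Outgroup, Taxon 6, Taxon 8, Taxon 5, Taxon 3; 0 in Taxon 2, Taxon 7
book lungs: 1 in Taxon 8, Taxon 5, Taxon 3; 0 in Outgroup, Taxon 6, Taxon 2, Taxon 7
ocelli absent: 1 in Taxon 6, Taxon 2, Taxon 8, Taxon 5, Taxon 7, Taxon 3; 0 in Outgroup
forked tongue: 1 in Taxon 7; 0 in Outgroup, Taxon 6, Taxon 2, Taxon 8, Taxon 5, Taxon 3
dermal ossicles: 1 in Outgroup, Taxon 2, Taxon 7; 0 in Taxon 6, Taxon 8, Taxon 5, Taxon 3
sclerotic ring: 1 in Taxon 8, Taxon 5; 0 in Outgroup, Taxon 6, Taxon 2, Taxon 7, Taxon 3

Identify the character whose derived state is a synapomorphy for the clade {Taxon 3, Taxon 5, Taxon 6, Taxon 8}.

dermal ossicles

Character polarity is set by the outgroup: the derived state is whichever differs from the outgroup's state, so for elongate rostrum, dermal ossicles the derived state is '0', and for the remaining characters it is '1'.
elongate rostrum: derived state '0' in Taxon 2 and Taxon 7 only — synapomorphy for {Taxon 2, Taxon 7}.
book lungs: derived state '1' in Taxon 3, Taxon 5, and Taxon 8 only — synapomorphy for {Taxon 3, Taxon 5, Taxon 8}.
ocelli absent (derived state '1') is shared by all ingroup taxa — unites the whole ingroup.
forked tongue (derived state '1') is unique to Taxon 7 (autapomorphy; uninformative for grouping).
dermal ossicles (derived state '0') is shared by Taxon 3, Taxon 5, Taxon 6, and Taxon 8 — a synapomorphy uniting that clade.
sclerotic ring (derived state '1') is shared by Taxon 5 and Taxon 8 — a synapomorphy uniting that clade.
Most parsimonious ingroup topology: ((Taxon 2,Taxon 7),(Taxon 6,(Taxon 3,(Taxon 8,Taxon 5)))).
The clade {Taxon 3, Taxon 5, Taxon 6, Taxon 8} is supported by dermal ossicles: its derived state '0' occurs in exactly those taxa and in no other taxon (including the outgroup).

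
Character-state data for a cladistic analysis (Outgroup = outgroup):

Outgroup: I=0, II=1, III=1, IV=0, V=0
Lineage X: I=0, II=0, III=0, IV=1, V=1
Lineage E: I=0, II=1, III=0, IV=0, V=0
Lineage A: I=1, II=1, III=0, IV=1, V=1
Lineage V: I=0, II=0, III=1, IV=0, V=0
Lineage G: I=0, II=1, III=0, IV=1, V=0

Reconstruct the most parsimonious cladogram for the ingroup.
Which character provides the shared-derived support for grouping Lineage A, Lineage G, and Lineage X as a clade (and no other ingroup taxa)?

Character polarity is set by the outgroup: the derived state is whichever differs from the outgroup's state, so for II, III the derived state is '0', and for the remaining characters it is '1'.
I: derived state '1' in Lineage A only — an autapomorphy, so it tells us nothing about relationships among taxa.
II groups Lineage V and Lineage X, which is incompatible with the clades supported by the remaining characters; treating it as convergent (homoplasy) costs fewer steps than any alternative tree.
III: derived state '0' in Lineage A, Lineage E, Lineage G, and Lineage X only — synapomorphy for {Lineage A, Lineage E, Lineage G, Lineage X}.
IV (derived state '1') is shared by Lineage A, Lineage G, and Lineage X — a synapomorphy uniting that clade.
V (derived state '1') is shared by Lineage A and Lineage X — a synapomorphy uniting that clade.
Most parsimonious ingroup topology: (Lineage V,((Lineage G,(Lineage A,Lineage X)),Lineage E)).
The clade {Lineage A, Lineage G, Lineage X} is supported by IV: its derived state '1' occurs in exactly those taxa and in no other taxon (including the outgroup).

IV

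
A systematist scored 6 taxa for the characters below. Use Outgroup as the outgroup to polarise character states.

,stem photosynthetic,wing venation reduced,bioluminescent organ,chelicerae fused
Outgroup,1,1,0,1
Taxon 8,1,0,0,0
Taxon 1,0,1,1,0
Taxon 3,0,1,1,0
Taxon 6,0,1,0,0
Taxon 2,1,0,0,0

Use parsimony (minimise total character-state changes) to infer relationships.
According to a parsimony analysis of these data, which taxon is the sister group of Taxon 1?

Character polarity is set by the outgroup: the derived state is whichever differs from the outgroup's state, so for stem photosynthetic, wing venation reduced, chelicerae fused the derived state is '0', and for the remaining characters it is '1'.
Only Taxon 1, Taxon 3, and Taxon 6 show the derived state '0' for stem photosynthetic, supporting them as a clade.
Only Taxon 2 and Taxon 8 show the derived state '0' for wing venation reduced, supporting them as a clade.
Only Taxon 1 and Taxon 3 show the derived state '1' for bioluminescent organ, supporting them as a clade.
All ingroup taxa share the derived state '0' for chelicerae fused; it defines the ingroup but does not resolve relationships within it.
Most parsimonious ingroup topology: ((Taxon 8,Taxon 2),((Taxon 1,Taxon 3),Taxon 6)).
Taxon 1 and Taxon 3 form a cherry on this tree, so they are sister taxa.

Taxon 3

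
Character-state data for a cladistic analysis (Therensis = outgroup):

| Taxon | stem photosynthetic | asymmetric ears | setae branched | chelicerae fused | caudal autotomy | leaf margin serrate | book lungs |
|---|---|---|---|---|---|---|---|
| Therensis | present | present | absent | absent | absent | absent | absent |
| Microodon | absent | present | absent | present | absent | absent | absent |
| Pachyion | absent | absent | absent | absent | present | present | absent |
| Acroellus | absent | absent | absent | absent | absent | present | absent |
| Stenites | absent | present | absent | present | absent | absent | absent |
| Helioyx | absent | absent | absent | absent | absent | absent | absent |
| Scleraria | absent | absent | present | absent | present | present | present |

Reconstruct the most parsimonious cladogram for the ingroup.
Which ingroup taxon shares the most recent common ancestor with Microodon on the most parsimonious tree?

Character polarity is set by the outgroup: the derived state is whichever differs from the outgroup's state, so for stem photosynthetic, asymmetric ears the derived state is 'absent', and for the remaining characters it is 'present'.
stem photosynthetic (derived state 'absent') is shared by all ingroup taxa — unites the whole ingroup.
asymmetric ears (derived state 'absent') is shared by Acroellus, Helioyx, Pachyion, and Scleraria — a synapomorphy uniting that clade.
setae branched (derived state 'present') is unique to Scleraria (autapomorphy; uninformative for grouping).
Only Microodon and Stenites show the derived state 'present' for chelicerae fused, supporting them as a clade.
Only Pachyion and Scleraria show the derived state 'present' for caudal autotomy, supporting them as a clade.
leaf margin serrate (derived state 'present') is shared by Acroellus, Pachyion, and Scleraria — a synapomorphy uniting that clade.
book lungs (derived state 'present') is unique to Scleraria (autapomorphy; uninformative for grouping).
Most parsimonious ingroup topology: ((Microodon,Stenites),(((Pachyion,Scleraria),Acroellus),Helioyx)).
Microodon and Stenites form a cherry on this tree, so they are sister taxa.

Stenites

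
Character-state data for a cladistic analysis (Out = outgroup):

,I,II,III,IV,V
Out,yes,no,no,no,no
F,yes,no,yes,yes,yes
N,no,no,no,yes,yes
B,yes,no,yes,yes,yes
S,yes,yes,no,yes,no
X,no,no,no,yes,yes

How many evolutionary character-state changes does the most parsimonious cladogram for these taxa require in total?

5

Character polarity is set by the outgroup: the derived state is whichever differs from the outgroup's state, so for I the derived state is 'no', and for the remaining characters it is 'yes'.
I (derived state 'no') is shared by N and X — a synapomorphy uniting that clade.
II: derived state 'yes' in S only — an autapomorphy, so it tells us nothing about relationships among taxa.
III: derived state 'yes' in B and F only — synapomorphy for {B, F}.
IV (derived state 'yes') is shared by all ingroup taxa — unites the whole ingroup.
V: derived state 'yes' in B, F, N, and X only — synapomorphy for {B, F, N, X}.
Most parsimonious ingroup topology: (((F,B),(N,X)),S).
Changes per character on this tree: I: 1; II: 1; III: 1; IV: 1; V: 1.
Total = 5.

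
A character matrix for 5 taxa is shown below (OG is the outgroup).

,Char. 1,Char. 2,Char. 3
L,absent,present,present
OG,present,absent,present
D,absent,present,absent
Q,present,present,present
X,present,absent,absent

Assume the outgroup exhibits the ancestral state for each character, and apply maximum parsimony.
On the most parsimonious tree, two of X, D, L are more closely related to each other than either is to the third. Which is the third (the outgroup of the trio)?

Character polarity is set by the outgroup: the derived state is whichever differs from the outgroup's state, so for Char. 1, Char. 3 the derived state is 'absent', and for the remaining characters it is 'present'.
Char. 1: derived state 'absent' in D and L only — synapomorphy for {D, L}.
Only D, L, and Q show the derived state 'present' for Char. 2, supporting them as a clade.
Char. 3 groups D and X, which is incompatible with the clades supported by the remaining characters; treating it as convergent (homoplasy) costs fewer steps than any alternative tree.
Most parsimonious ingroup topology: (((D,L),Q),X).
L and D share a more recent common ancestor with each other than either does with X, so X is the least closely related of the three.

X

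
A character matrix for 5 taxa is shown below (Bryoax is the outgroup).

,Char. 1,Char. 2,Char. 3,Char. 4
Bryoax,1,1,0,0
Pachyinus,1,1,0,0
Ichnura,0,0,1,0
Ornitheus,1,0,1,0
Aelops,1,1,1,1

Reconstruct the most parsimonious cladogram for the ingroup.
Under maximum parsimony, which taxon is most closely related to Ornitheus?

Character polarity is set by the outgroup: the derived state is whichever differs from the outgroup's state, so for Char. 1, Char. 2 the derived state is '0', and for the remaining characters it is '1'.
Char. 1 (derived state '0') is unique to Ichnura (autapomorphy; uninformative for grouping).
Char. 2 (derived state '0') is shared by Ichnura and Ornitheus — a synapomorphy uniting that clade.
Char. 3 (derived state '1') is shared by Aelops, Ichnura, and Ornitheus — a synapomorphy uniting that clade.
Char. 4 (derived state '1') is unique to Aelops (autapomorphy; uninformative for grouping).
Most parsimonious ingroup topology: (Pachyinus,((Ichnura,Ornitheus),Aelops)).
Ornitheus and Ichnura form a cherry on this tree, so they are sister taxa.

Ichnura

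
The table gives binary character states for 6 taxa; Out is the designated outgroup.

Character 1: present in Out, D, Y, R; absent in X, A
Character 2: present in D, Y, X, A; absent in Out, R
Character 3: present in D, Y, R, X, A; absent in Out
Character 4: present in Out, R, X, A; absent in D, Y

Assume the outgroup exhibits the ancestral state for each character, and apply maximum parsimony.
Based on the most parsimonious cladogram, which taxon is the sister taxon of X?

Character polarity is set by the outgroup: the derived state is whichever differs from the outgroup's state, so for Character 1, Character 4 the derived state is 'absent', and for the remaining characters it is 'present'.
Character 1: derived state 'absent' in A and X only — synapomorphy for {A, X}.
Character 2: derived state 'present' in A, D, X, and Y only — synapomorphy for {A, D, X, Y}.
Character 3 (derived state 'present') is shared by all ingroup taxa — unites the whole ingroup.
Only D and Y show the derived state 'absent' for Character 4, supporting them as a clade.
Most parsimonious ingroup topology: (((D,Y),(X,A)),R).
X and A form a cherry on this tree, so they are sister taxa.

A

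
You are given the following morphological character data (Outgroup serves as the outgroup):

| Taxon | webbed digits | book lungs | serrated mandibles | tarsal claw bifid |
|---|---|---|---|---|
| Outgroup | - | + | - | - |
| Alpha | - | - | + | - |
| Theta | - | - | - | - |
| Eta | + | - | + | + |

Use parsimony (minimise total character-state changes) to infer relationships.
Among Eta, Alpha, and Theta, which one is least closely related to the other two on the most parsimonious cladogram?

Theta

Character polarity is set by the outgroup: the derived state is whichever differs from the outgroup's state, so for book lungs the derived state is '-', and for the remaining characters it is '+'.
webbed digits (derived state '+') is unique to Eta (autapomorphy; uninformative for grouping).
book lungs (derived state '-') is shared by all ingroup taxa — unites the whole ingroup.
Only Alpha and Eta show the derived state '+' for serrated mandibles, supporting them as a clade.
tarsal claw bifid (derived state '+') is unique to Eta (autapomorphy; uninformative for grouping).
Most parsimonious ingroup topology: ((Alpha,Eta),Theta).
Eta and Alpha share a more recent common ancestor with each other than either does with Theta, so Theta is the least closely related of the three.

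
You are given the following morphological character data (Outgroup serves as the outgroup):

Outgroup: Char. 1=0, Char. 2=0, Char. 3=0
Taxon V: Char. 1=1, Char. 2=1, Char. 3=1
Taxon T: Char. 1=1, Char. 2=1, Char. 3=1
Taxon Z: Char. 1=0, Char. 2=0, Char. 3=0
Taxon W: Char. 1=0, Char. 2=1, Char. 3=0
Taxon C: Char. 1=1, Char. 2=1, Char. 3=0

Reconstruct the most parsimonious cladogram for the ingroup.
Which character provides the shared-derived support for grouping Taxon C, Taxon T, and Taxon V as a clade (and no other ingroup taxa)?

Char. 1

The outgroup has state '0' for every character, so '1' is the derived state throughout.
Char. 1: derived state '1' in Taxon C, Taxon T, and Taxon V only — synapomorphy for {Taxon C, Taxon T, Taxon V}.
Char. 2 (derived state '1') is shared by Taxon C, Taxon T, Taxon V, and Taxon W — a synapomorphy uniting that clade.
Only Taxon T and Taxon V show the derived state '1' for Char. 3, supporting them as a clade.
Most parsimonious ingroup topology: ((((Taxon V,Taxon T),Taxon C),Taxon W),Taxon Z).
The clade {Taxon C, Taxon T, Taxon V} is supported by Char. 1: its derived state '1' occurs in exactly those taxa and in no other taxon (including the outgroup).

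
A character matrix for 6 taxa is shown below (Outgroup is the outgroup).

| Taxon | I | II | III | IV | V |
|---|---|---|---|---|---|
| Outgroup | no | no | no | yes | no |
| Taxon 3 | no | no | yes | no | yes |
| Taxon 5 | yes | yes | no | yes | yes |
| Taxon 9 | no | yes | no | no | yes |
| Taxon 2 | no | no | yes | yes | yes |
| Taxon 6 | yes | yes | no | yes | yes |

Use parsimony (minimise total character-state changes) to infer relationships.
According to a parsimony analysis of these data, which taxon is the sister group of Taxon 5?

Taxon 6

Character polarity is set by the outgroup: the derived state is whichever differs from the outgroup's state, so for IV the derived state is 'no', and for the remaining characters it is 'yes'.
I (derived state 'yes') is shared by Taxon 5 and Taxon 6 — a synapomorphy uniting that clade.
II (derived state 'yes') is shared by Taxon 5, Taxon 6, and Taxon 9 — a synapomorphy uniting that clade.
Only Taxon 2 and Taxon 3 show the derived state 'yes' for III, supporting them as a clade.
IV (state 'no') occurs in Taxon 3 and Taxon 9 but conflicts with the nesting implied by the other characters — most parsimoniously interpreted as homoplasy.
V (derived state 'yes') is shared by all ingroup taxa — unites the whole ingroup.
Most parsimonious ingroup topology: ((Taxon 3,Taxon 2),((Taxon 5,Taxon 6),Taxon 9)).
Taxon 5 and Taxon 6 form a cherry on this tree, so they are sister taxa.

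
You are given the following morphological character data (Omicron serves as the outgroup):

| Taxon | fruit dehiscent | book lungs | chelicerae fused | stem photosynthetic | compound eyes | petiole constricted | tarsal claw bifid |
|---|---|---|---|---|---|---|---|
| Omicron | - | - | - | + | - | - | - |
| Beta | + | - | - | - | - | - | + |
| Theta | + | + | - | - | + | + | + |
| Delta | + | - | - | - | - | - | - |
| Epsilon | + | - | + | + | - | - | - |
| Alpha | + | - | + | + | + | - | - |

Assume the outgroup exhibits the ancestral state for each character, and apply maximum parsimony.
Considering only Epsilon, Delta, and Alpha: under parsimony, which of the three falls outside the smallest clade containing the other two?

Character polarity is set by the outgroup: the derived state is whichever differs from the outgroup's state, so for stem photosynthetic the derived state is '-', and for the remaining characters it is '+'.
All ingroup taxa share the derived state '+' for fruit dehiscent; it defines the ingroup but does not resolve relationships within it.
book lungs: derived state '+' in Theta only — an autapomorphy, so it tells us nothing about relationships among taxa.
Only Alpha and Epsilon show the derived state '+' for chelicerae fused, supporting them as a clade.
Only Beta, Delta, and Theta show the derived state '-' for stem photosynthetic, supporting them as a clade.
compound eyes (state '+') occurs in Alpha and Theta but conflicts with the nesting implied by the other characters — most parsimoniously interpreted as homoplasy.
petiole constricted (derived state '+') is unique to Theta (autapomorphy; uninformative for grouping).
Only Beta and Theta show the derived state '+' for tarsal claw bifid, supporting them as a clade.
Most parsimonious ingroup topology: (((Beta,Theta),Delta),(Epsilon,Alpha)).
Epsilon and Alpha share a more recent common ancestor with each other than either does with Delta, so Delta is the least closely related of the three.

Delta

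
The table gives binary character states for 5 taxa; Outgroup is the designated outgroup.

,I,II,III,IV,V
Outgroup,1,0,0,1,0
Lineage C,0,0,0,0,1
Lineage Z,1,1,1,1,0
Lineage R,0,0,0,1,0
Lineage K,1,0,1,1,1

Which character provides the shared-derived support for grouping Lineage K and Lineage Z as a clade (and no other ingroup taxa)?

III

Character polarity is set by the outgroup: the derived state is whichever differs from the outgroup's state, so for I, IV the derived state is '0', and for the remaining characters it is '1'.
Only Lineage C and Lineage R show the derived state '0' for I, supporting them as a clade.
II: derived state '1' in Lineage Z only — an autapomorphy, so it tells us nothing about relationships among taxa.
Only Lineage K and Lineage Z show the derived state '1' for III, supporting them as a clade.
IV (derived state '0') is unique to Lineage C (autapomorphy; uninformative for grouping).
V (state '1') occurs in Lineage C and Lineage K but conflicts with the nesting implied by the other characters — most parsimoniously interpreted as homoplasy.
Most parsimonious ingroup topology: ((Lineage C,Lineage R),(Lineage Z,Lineage K)).
The clade {Lineage K, Lineage Z} is supported by III: its derived state '1' occurs in exactly those taxa and in no other taxon (including the outgroup).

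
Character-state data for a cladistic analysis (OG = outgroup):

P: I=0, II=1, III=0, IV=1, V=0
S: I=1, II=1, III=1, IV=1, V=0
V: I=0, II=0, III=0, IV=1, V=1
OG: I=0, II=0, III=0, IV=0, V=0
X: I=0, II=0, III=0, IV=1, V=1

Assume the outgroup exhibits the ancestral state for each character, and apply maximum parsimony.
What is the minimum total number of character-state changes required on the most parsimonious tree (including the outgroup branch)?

5

The outgroup has state '0' for every character, so '1' is the derived state throughout.
I: derived state '1' in S only — an autapomorphy, so it tells us nothing about relationships among taxa.
II (derived state '1') is shared by P and S — a synapomorphy uniting that clade.
III (derived state '1') is unique to S (autapomorphy; uninformative for grouping).
All ingroup taxa share the derived state '1' for IV; it defines the ingroup but does not resolve relationships within it.
V: derived state '1' in V and X only — synapomorphy for {V, X}.
Most parsimonious ingroup topology: ((S,P),(X,V)).
Changes per character on this tree: I: 1; II: 1; III: 1; IV: 1; V: 1.
Total = 5.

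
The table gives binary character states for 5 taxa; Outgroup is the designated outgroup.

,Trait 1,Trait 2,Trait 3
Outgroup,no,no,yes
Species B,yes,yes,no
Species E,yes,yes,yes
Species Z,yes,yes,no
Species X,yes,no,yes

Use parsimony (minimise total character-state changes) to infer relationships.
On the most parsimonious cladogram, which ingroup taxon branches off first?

Species X

Character polarity is set by the outgroup: the derived state is whichever differs from the outgroup's state, so for Trait 3 the derived state is 'no', and for the remaining characters it is 'yes'.
Trait 1 (derived state 'yes') is shared by all ingroup taxa — unites the whole ingroup.
Only Species B, Species E, and Species Z show the derived state 'yes' for Trait 2, supporting them as a clade.
Trait 3 (derived state 'no') is shared by Species B and Species Z — a synapomorphy uniting that clade.
Most parsimonious ingroup topology: (((Species B,Species Z),Species E),Species X).
Species X is sister to the clade containing all other ingroup taxa, so it is the earliest-diverging (most basal) ingroup lineage.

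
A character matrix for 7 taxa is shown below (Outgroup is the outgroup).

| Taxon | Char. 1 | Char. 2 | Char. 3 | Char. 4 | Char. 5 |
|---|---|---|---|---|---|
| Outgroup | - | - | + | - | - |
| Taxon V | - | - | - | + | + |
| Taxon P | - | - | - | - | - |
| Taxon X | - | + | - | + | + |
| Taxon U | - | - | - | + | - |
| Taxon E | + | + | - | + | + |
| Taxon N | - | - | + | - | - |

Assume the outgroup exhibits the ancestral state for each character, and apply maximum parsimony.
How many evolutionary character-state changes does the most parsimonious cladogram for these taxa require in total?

5

Character polarity is set by the outgroup: the derived state is whichever differs from the outgroup's state, so for Char. 3 the derived state is '-', and for the remaining characters it is '+'.
Char. 1: derived state '+' in Taxon E only — an autapomorphy, so it tells us nothing about relationships among taxa.
Char. 2 (derived state '+') is shared by Taxon E and Taxon X — a synapomorphy uniting that clade.
Only Taxon E, Taxon P, Taxon U, Taxon V, and Taxon X show the derived state '-' for Char. 3, supporting them as a clade.
Char. 4 (derived state '+') is shared by Taxon E, Taxon U, Taxon V, and Taxon X — a synapomorphy uniting that clade.
Only Taxon E, Taxon V, and Taxon X show the derived state '+' for Char. 5, supporting them as a clade.
Most parsimonious ingroup topology: ((((Taxon V,(Taxon X,Taxon E)),Taxon U),Taxon P),Taxon N).
Changes per character on this tree: Char. 1: 1; Char. 2: 1; Char. 3: 1; Char. 4: 1; Char. 5: 1.
Total = 5.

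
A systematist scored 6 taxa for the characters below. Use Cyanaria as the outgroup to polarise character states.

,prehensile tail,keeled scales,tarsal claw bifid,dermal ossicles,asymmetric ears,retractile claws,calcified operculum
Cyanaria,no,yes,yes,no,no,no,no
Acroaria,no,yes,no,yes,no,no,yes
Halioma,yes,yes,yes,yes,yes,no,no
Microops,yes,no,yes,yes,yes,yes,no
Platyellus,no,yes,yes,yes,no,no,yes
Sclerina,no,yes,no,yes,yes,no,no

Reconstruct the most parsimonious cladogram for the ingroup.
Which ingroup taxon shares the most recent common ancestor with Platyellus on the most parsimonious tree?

Acroaria

Character polarity is set by the outgroup: the derived state is whichever differs from the outgroup's state, so for keeled scales, tarsal claw bifid the derived state is 'no', and for the remaining characters it is 'yes'.
prehensile tail: derived state 'yes' in Halioma and Microops only — synapomorphy for {Halioma, Microops}.
keeled scales: derived state 'no' in Microops only — an autapomorphy, so it tells us nothing about relationships among taxa.
tarsal claw bifid groups Acroaria and Sclerina, which is incompatible with the clades supported by the remaining characters; treating it as convergent (homoplasy) costs fewer steps than any alternative tree.
All ingroup taxa share the derived state 'yes' for dermal ossicles; it defines the ingroup but does not resolve relationships within it.
asymmetric ears (derived state 'yes') is shared by Halioma, Microops, and Sclerina — a synapomorphy uniting that clade.
retractile claws (derived state 'yes') is unique to Microops (autapomorphy; uninformative for grouping).
calcified operculum: derived state 'yes' in Acroaria and Platyellus only — synapomorphy for {Acroaria, Platyellus}.
Most parsimonious ingroup topology: ((Acroaria,Platyellus),((Halioma,Microops),Sclerina)).
Platyellus and Acroaria form a cherry on this tree, so they are sister taxa.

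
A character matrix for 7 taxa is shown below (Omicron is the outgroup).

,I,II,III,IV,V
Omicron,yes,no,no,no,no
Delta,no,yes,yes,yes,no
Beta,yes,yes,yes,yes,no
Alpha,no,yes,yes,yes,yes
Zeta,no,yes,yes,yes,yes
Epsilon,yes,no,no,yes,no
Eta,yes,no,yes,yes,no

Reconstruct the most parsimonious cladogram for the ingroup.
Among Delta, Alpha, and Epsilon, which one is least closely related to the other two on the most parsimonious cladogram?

Character polarity is set by the outgroup: the derived state is whichever differs from the outgroup's state, so for I the derived state is 'no', and for the remaining characters it is 'yes'.
Only Alpha, Delta, and Zeta show the derived state 'no' for I, supporting them as a clade.
Only Alpha, Beta, Delta, and Zeta show the derived state 'yes' for II, supporting them as a clade.
III: derived state 'yes' in Alpha, Beta, Delta, Eta, and Zeta only — synapomorphy for {Alpha, Beta, Delta, Eta, Zeta}.
IV (derived state 'yes') is shared by all ingroup taxa — unites the whole ingroup.
V (derived state 'yes') is shared by Alpha and Zeta — a synapomorphy uniting that clade.
Most parsimonious ingroup topology: ((((Delta,(Alpha,Zeta)),Beta),Eta),Epsilon).
Delta and Alpha share a more recent common ancestor with each other than either does with Epsilon, so Epsilon is the least closely related of the three.

Epsilon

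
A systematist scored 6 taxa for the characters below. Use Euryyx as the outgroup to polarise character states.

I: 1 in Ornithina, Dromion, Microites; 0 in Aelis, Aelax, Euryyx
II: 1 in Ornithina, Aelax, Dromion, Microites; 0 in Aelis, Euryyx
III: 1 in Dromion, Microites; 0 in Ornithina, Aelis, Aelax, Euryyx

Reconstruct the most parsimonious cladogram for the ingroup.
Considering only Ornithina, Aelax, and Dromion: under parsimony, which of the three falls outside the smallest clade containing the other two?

The outgroup has state '0' for every character, so '1' is the derived state throughout.
Only Dromion, Microites, and Ornithina show the derived state '1' for I, supporting them as a clade.
II: derived state '1' in Aelax, Dromion, Microites, and Ornithina only — synapomorphy for {Aelax, Dromion, Microites, Ornithina}.
Only Dromion and Microites show the derived state '1' for III, supporting them as a clade.
Most parsimonious ingroup topology: ((Aelax,((Microites,Dromion),Ornithina)),Aelis).
Ornithina and Dromion share a more recent common ancestor with each other than either does with Aelax, so Aelax is the least closely related of the three.

Aelax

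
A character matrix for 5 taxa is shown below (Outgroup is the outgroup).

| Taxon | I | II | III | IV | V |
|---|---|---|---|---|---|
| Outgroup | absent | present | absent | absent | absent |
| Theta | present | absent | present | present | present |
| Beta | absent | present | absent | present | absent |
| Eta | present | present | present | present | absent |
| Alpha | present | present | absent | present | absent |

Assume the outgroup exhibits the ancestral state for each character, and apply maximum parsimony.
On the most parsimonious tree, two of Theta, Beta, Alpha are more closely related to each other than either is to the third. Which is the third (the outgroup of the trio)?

Character polarity is set by the outgroup: the derived state is whichever differs from the outgroup's state, so for II the derived state is 'absent', and for the remaining characters it is 'present'.
Only Alpha, Eta, and Theta show the derived state 'present' for I, supporting them as a clade.
II (derived state 'absent') is unique to Theta (autapomorphy; uninformative for grouping).
III (derived state 'present') is shared by Eta and Theta — a synapomorphy uniting that clade.
All ingroup taxa share the derived state 'present' for IV; it defines the ingroup but does not resolve relationships within it.
V (derived state 'present') is unique to Theta (autapomorphy; uninformative for grouping).
Most parsimonious ingroup topology: (((Theta,Eta),Alpha),Beta).
Alpha and Theta share a more recent common ancestor with each other than either does with Beta, so Beta is the least closely related of the three.

Beta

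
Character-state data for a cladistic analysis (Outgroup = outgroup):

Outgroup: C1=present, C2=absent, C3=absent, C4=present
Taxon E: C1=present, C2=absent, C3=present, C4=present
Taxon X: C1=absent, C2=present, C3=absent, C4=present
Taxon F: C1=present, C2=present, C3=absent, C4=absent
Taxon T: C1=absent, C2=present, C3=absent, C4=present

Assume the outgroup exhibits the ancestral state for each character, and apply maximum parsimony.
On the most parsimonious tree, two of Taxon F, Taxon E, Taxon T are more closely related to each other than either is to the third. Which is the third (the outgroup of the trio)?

Taxon E

Character polarity is set by the outgroup: the derived state is whichever differs from the outgroup's state, so for C1, C4 the derived state is 'absent', and for the remaining characters it is 'present'.
C1: derived state 'absent' in Taxon T and Taxon X only — synapomorphy for {Taxon T, Taxon X}.
C2 (derived state 'present') is shared by Taxon F, Taxon T, and Taxon X — a synapomorphy uniting that clade.
C3: derived state 'present' in Taxon E only — an autapomorphy, so it tells us nothing about relationships among taxa.
C4 (derived state 'absent') is unique to Taxon F (autapomorphy; uninformative for grouping).
Most parsimonious ingroup topology: ((Taxon F,(Taxon X,Taxon T)),Taxon E).
Taxon F and Taxon T share a more recent common ancestor with each other than either does with Taxon E, so Taxon E is the least closely related of the three.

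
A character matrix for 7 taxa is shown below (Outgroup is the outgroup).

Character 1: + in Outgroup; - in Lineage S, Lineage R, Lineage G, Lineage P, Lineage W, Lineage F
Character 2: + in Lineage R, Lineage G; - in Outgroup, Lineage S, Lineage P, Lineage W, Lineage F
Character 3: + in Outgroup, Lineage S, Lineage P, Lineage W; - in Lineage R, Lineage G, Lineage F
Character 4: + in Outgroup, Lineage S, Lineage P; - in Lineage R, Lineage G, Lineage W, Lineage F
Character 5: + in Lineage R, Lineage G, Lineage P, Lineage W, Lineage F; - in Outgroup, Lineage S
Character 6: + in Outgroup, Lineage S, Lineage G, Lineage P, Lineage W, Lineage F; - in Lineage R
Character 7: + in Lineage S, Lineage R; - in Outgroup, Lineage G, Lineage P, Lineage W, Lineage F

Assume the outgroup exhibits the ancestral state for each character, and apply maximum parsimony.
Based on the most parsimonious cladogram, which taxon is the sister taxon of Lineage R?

Character polarity is set by the outgroup: the derived state is whichever differs from the outgroup's state, so for Character 1, Character 3, Character 4, Character 6 the derived state is '-', and for the remaining characters it is '+'.
Character 1 (derived state '-') is shared by all ingroup taxa — unites the whole ingroup.
Only Lineage G and Lineage R show the derived state '+' for Character 2, supporting them as a clade.
Only Lineage F, Lineage G, and Lineage R show the derived state '-' for Character 3, supporting them as a clade.
Only Lineage F, Lineage G, Lineage R, and Lineage W show the derived state '-' for Character 4, supporting them as a clade.
Character 5 (derived state '+') is shared by Lineage F, Lineage G, Lineage P, Lineage R, and Lineage W — a synapomorphy uniting that clade.
Character 6 (derived state '-') is unique to Lineage R (autapomorphy; uninformative for grouping).
Character 7 (state '+') occurs in Lineage R and Lineage S but conflicts with the nesting implied by the other characters — most parsimoniously interpreted as homoplasy.
Most parsimonious ingroup topology: (Lineage S,((((Lineage R,Lineage G),Lineage F),Lineage W),Lineage P)).
Lineage R and Lineage G form a cherry on this tree, so they are sister taxa.

Lineage G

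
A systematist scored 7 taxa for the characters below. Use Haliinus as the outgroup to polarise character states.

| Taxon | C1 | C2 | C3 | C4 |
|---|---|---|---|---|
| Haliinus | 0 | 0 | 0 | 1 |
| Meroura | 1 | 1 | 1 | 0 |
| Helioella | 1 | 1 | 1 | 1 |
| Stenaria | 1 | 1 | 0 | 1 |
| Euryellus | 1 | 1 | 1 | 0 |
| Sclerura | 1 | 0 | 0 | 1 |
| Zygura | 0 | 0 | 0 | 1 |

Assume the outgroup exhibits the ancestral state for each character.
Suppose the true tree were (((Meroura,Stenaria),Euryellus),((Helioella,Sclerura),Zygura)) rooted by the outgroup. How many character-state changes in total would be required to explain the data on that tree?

9

Map each character onto (((Meroura,Stenaria),Euryellus),((Helioella,Sclerura),Zygura)) (rooted by Haliinus) and count the minimum state changes it requires (Fitch parsimony):
C1: 2; C2: 2; C3: 3; C4: 2.
Total tree length = 9.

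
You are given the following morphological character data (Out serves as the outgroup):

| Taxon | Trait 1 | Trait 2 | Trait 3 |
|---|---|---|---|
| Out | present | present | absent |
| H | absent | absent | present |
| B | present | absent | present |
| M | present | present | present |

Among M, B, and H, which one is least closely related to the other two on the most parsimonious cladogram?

Character polarity is set by the outgroup: the derived state is whichever differs from the outgroup's state, so for Trait 1, Trait 2 the derived state is 'absent', and for the remaining characters it is 'present'.
Trait 1: derived state 'absent' in H only — an autapomorphy, so it tells us nothing about relationships among taxa.
Trait 2 (derived state 'absent') is shared by B and H — a synapomorphy uniting that clade.
All ingroup taxa share the derived state 'present' for Trait 3; it defines the ingroup but does not resolve relationships within it.
Most parsimonious ingroup topology: ((H,B),M).
H and B share a more recent common ancestor with each other than either does with M, so M is the least closely related of the three.

M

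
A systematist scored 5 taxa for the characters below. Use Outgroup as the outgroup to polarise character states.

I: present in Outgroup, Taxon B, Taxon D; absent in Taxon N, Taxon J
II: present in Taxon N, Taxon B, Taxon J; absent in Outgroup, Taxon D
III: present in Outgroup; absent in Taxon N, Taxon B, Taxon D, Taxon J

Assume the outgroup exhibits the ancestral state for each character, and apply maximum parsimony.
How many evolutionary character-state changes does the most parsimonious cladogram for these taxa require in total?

3

Character polarity is set by the outgroup: the derived state is whichever differs from the outgroup's state, so for I, III the derived state is 'absent', and for the remaining characters it is 'present'.
Only Taxon J and Taxon N show the derived state 'absent' for I, supporting them as a clade.
II (derived state 'present') is shared by Taxon B, Taxon J, and Taxon N — a synapomorphy uniting that clade.
All ingroup taxa share the derived state 'absent' for III; it defines the ingroup but does not resolve relationships within it.
Most parsimonious ingroup topology: (((Taxon N,Taxon J),Taxon B),Taxon D).
Changes per character on this tree: I: 1; II: 1; III: 1.
Total = 3.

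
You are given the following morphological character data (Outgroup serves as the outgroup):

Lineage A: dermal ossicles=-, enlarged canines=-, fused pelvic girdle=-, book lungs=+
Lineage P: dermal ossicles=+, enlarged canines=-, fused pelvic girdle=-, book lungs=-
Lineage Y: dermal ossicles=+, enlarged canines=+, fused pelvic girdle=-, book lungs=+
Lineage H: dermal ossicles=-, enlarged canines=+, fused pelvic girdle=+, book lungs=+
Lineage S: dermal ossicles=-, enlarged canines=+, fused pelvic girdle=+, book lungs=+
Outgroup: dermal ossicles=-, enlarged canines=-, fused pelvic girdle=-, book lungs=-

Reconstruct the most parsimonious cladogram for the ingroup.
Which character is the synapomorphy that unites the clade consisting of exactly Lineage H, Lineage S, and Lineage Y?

The outgroup has state '-' for every character, so '+' is the derived state throughout.
dermal ossicles (state '+') occurs in Lineage P and Lineage Y but conflicts with the nesting implied by the other characters — most parsimoniously interpreted as homoplasy.
enlarged canines: derived state '+' in Lineage H, Lineage S, and Lineage Y only — synapomorphy for {Lineage H, Lineage S, Lineage Y}.
Only Lineage H and Lineage S show the derived state '+' for fused pelvic girdle, supporting them as a clade.
book lungs (derived state '+') is shared by Lineage A, Lineage H, Lineage S, and Lineage Y — a synapomorphy uniting that clade.
Most parsimonious ingroup topology: (Lineage P,(((Lineage S,Lineage H),Lineage Y),Lineage A)).
The clade {Lineage H, Lineage S, Lineage Y} is supported by enlarged canines: its derived state '+' occurs in exactly those taxa and in no other taxon (including the outgroup).

enlarged canines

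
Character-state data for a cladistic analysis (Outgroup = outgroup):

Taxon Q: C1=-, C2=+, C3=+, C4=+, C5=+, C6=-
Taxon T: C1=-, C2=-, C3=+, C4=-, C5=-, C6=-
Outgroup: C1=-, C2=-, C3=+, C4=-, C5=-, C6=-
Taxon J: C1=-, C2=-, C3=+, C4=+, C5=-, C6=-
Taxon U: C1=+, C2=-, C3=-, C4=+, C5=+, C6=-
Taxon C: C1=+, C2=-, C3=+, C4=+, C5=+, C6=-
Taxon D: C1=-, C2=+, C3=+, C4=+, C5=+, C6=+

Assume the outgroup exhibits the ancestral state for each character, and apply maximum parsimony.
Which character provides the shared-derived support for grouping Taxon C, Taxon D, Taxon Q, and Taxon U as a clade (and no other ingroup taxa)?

C5

Character polarity is set by the outgroup: the derived state is whichever differs from the outgroup's state, so for C3 the derived state is '-', and for the remaining characters it is '+'.
C1 (derived state '+') is shared by Taxon C and Taxon U — a synapomorphy uniting that clade.
C2 (derived state '+') is shared by Taxon D and Taxon Q — a synapomorphy uniting that clade.
C3 (derived state '-') is unique to Taxon U (autapomorphy; uninformative for grouping).
Only Taxon C, Taxon D, Taxon J, Taxon Q, and Taxon U show the derived state '+' for C4, supporting them as a clade.
Only Taxon C, Taxon D, Taxon Q, and Taxon U show the derived state '+' for C5, supporting them as a clade.
C6 (derived state '+') is unique to Taxon D (autapomorphy; uninformative for grouping).
Most parsimonious ingroup topology: ((((Taxon U,Taxon C),(Taxon Q,Taxon D)),Taxon J),Taxon T).
The clade {Taxon C, Taxon D, Taxon Q, Taxon U} is supported by C5: its derived state '+' occurs in exactly those taxa and in no other taxon (including the outgroup).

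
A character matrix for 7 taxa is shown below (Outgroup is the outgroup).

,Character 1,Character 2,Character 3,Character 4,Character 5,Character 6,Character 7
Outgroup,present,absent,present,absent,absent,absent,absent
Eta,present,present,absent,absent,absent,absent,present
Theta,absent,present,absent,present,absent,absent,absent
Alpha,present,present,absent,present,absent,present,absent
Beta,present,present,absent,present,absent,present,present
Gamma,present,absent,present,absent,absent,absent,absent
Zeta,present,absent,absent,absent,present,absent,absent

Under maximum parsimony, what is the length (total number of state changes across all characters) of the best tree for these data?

Character polarity is set by the outgroup: the derived state is whichever differs from the outgroup's state, so for Character 1, Character 3 the derived state is 'absent', and for the remaining characters it is 'present'.
Character 1 (derived state 'absent') is unique to Theta (autapomorphy; uninformative for grouping).
Only Alpha, Beta, Eta, and Theta show the derived state 'present' for Character 2, supporting them as a clade.
Only Alpha, Beta, Eta, Theta, and Zeta show the derived state 'absent' for Character 3, supporting them as a clade.
Character 4 (derived state 'present') is shared by Alpha, Beta, and Theta — a synapomorphy uniting that clade.
Character 5: derived state 'present' in Zeta only — an autapomorphy, so it tells us nothing about relationships among taxa.
Only Alpha and Beta show the derived state 'present' for Character 6, supporting them as a clade.
Character 7 (state 'present') occurs in Beta and Eta but conflicts with the nesting implied by the other characters — most parsimoniously interpreted as homoplasy.
Most parsimonious ingroup topology: (((Eta,(Theta,(Alpha,Beta))),Zeta),Gamma).
Changes per character on this tree: Character 1: 1; Character 2: 1; Character 3: 1; Character 4: 1; Character 5: 1; Character 6: 1; Character 7: 2.
Total = 8.

8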